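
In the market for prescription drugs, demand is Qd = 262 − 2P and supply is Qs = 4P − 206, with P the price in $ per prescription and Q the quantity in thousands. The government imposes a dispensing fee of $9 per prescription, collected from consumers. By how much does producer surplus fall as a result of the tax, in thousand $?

Before the tax: set 262 − 2P = 4P − 206 → P* = $78, Q* = 106.
With the tax collected from consumers, demand (in seller-price terms) shifts: Qd = 262 − 2(P + 9).
New equilibrium: consumers pay $84, producers receive $75, Q = 94. (Wedge: Pb − Ps = 9.)
ΔPS is the trapezoid between Q = 94 and Q = 106 of height $3: ½ · (106 + 94) · 3 = $300.

Producer surplus falls by $300 thousand.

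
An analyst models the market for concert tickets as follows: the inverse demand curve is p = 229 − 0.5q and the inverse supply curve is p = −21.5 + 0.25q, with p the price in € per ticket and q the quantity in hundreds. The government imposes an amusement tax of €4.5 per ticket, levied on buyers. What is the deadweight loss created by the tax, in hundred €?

Rewrite in direct form: qd = 458 − 2p and qs = 4p + 86.
Before the tax: set 458 − 2p = 4p + 86 → p* = €62, q* = 334.
With the tax collected from buyers, demand (in seller-price terms) shifts: qd = 458 − 2(p + 4.5).
Solving gives q = 328 with buyers paying €65 and sellers receiving €60.5 (the €4.5 wedge).
Quantity falls by |ΔQ| = |334 − 328| = 6.
DWL = ½ · t · |ΔQ| = ½ · 4.5 · 6 = €13.5.

Deadweight loss = €13.5 hundred.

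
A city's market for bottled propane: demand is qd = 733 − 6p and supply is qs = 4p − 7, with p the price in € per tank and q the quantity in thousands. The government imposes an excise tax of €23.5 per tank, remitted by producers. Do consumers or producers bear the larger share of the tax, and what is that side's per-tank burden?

Before the tax: set 733 − 6p = 4p − 7 → p* = €74, q* = 289.
With the tax collected from producers, supply shifts: qs = 4(p − 23.5) − 7.
Solving gives q = 232.6 with consumers paying €83.4 and producers receiving €59.9 (the €23.5 wedge).
Per-tank burden: consumers €9.4, producers €14.1.
Producers take the larger share because supply is less price-elastic here (demand slope 6 vs supply slope 4).
The less price-elastic side of the market bears the larger share of a per-unit tax.

Producers bear the larger share: €14.1 per tank.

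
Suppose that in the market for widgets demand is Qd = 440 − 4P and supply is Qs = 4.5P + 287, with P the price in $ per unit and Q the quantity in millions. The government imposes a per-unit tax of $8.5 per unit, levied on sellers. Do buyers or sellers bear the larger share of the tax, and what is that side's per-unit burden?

Before the tax: set 440 − 4P = 4.5P + 287 → P* = $18, Q* = 368.
With the tax collected from sellers, supply shifts: Qs = 4.5(P − 8.5) + 287.
Solving gives Q = 350 with buyers paying $22.5 and sellers receiving $14 (the $8.5 wedge).
Per-unit burden: buyers $4.5, sellers $4.
Buyers take the larger share because demand is less price-elastic here (demand slope 4 vs supply slope 4.5).
The less price-elastic side of the market bears the larger share of a per-unit tax.

Buyers bear the larger share: $4.5 per unit.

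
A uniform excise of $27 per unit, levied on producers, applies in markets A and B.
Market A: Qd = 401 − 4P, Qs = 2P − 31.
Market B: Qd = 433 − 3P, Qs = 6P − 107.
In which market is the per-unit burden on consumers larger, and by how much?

Market B, by $9.

Market A: pre-tax P* = $72, Q* = 113; post-tax Q = 77; per-unit burden on consumers = $9.
Market B: pre-tax P* = $60, Q* = 253; post-tax Q = 199; per-unit burden on consumers = $18.
Difference: $9 vs $18 → market B is larger by $9.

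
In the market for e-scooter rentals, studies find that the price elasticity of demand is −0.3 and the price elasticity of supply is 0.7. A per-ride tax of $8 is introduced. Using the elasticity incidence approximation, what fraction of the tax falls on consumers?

Consumers' share ≈ 0.7.

Incidence ratio: consumers' share ≈ εs / (εs + |εd|) = 0.7 / (0.7 + 0.3) = 0.7.
Supply is the more elastic side, so consumers bear the larger share.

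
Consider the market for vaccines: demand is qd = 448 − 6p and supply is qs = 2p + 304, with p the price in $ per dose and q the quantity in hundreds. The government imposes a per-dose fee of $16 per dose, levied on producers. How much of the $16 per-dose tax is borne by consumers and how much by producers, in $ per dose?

Consumers bear $4 per dose; producers bear $12 per dose.

Before the tax: set 448 − 6p = 2p + 304 → p* = $18, q* = 340.
With the tax collected from producers, supply shifts: qs = 2(p − 16) + 304.
New equilibrium: consumers pay $22, producers receive $6, q = 316. (Wedge: pb − ps = 16.)
Burden on consumers: $4; on producers: $12. (They sum to $16.)
The less price-elastic side of the market bears the larger share of a per-unit tax.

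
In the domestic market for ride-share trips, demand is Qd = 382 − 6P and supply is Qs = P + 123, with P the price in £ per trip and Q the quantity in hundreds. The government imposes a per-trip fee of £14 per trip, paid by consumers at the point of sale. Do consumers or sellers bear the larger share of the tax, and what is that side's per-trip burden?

Before the tax: set 382 − 6P = P + 123 → P* = £37, Q* = 160.
With the tax collected from consumers, demand (in seller-price terms) shifts: Qd = 382 − 6(P + 14).
New equilibrium: consumers pay £39, sellers receive £25, Q = 148. (Wedge: Pb − Ps = 14.)
Per-trip burden: consumers £2, sellers £12.
Sellers take the larger share because supply is less price-elastic here (demand slope 6 vs supply slope 1).
The less price-elastic side of the market bears the larger share of a per-unit tax.

Sellers bear the larger share: £12 per trip.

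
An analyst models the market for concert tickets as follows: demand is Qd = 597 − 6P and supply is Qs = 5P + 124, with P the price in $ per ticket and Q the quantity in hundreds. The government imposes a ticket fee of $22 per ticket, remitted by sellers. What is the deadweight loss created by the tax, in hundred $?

Before the tax: set 597 − 6P = 5P + 124 → P* = $43, Q* = 339.
With the tax collected from sellers, supply shifts: Qs = 5(P − 22) + 124.
New equilibrium: buyers pay $53, sellers receive $31, Q = 279. (Wedge: Pb − Ps = 22.)
Quantity falls by |ΔQ| = |339 − 279| = 60.
DWL = ½ · t · |ΔQ| = ½ · 22 · 60 = $660.

Deadweight loss = $660 hundred.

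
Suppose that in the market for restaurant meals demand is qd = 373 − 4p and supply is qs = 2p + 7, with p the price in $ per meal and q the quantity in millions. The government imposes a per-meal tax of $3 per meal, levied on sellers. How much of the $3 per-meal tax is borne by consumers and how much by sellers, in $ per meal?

Consumers bear $1 per meal; sellers bear $2 per meal.

Before the tax: set 373 − 4p = 2p + 7 → p* = $61, q* = 129.
With the tax collected from sellers, supply shifts: qs = 2(p − 3) + 7.
Solving gives q = 125 with consumers paying $62 and sellers receiving $59 (the $3 wedge).
Burden on consumers: $1; on sellers: $2. (They sum to $3.)
The less price-elastic side of the market bears the larger share of a per-unit tax.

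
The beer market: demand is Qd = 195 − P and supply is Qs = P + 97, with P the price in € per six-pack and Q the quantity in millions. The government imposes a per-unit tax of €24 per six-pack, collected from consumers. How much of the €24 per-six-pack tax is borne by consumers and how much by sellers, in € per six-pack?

Consumers bear €12 per six-pack; sellers bear €12 per six-pack.

Before the tax: set 195 − P = P + 97 → P* = €49, Q* = 146.
With the tax collected from consumers, demand (in seller-price terms) shifts: Qd = 195 − (P + 24).
New equilibrium: consumers pay €61, sellers receive €37, Q = 134. (Wedge: Pb − Ps = 24.)
Burden on consumers: €12; on sellers: €12. (They sum to €24.)
The less price-elastic side of the market bears the larger share of a per-unit tax.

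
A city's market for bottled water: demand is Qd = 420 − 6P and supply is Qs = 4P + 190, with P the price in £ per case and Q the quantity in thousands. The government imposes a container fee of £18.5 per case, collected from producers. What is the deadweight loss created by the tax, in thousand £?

Deadweight loss = £410.7 thousand.

Without the tax, 420 − 6P = 4P + 190 gives 10P = 230, so P* = £23 and Q* = 282.
With the tax collected from producers, supply shifts: Qs = 4(P − 18.5) + 190.
New equilibrium: consumers pay £30.4, producers receive £11.9, Q = 237.6. (Wedge: Pb − Ps = 18.5.)
Quantity falls by |ΔQ| = |282 − 237.6| = 44.4.
DWL = ½ · t · |ΔQ| = ½ · 18.5 · 44.4 = £410.7.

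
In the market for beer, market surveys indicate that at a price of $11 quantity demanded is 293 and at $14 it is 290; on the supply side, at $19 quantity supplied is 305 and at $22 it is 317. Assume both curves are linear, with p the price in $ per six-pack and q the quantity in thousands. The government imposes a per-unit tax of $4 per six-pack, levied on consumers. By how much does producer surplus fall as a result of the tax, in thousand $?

Producer surplus falls by $229.92 thousand.

Demand slope: (290 − 293)/(14 − 11) = -1, so qd = 304 − p.
Supply slope: (317 − 305)/(22 − 19) = 4, so qs = 4p + 229.
Before the tax: set 304 − p = 4p + 229 → p* = $15, q* = 289.
With the tax collected from consumers, demand (in seller-price terms) shifts: qd = 304 − (p + 4).
New equilibrium: consumers pay $18.2, producers receive $14.2, q = 285.8. (Wedge: pb − ps = 4.)
ΔPS is the trapezoid between Q = 285.8 and Q = 289 of height $0.8: ½ · (289 + 285.8) · 0.8 = $229.92.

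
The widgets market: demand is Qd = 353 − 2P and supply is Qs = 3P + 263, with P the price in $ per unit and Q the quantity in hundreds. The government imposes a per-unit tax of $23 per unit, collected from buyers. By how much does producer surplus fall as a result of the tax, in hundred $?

Without the tax, 353 − 2P = 3P + 263 gives 5P = 90, so P* = $18 and Q* = 317.
With the tax collected from buyers, demand (in seller-price terms) shifts: Qd = 353 − 2(P + 23).
New equilibrium: buyers pay $31.8, suppliers receive $8.8, Q = 289.4. (Wedge: Pb − Ps = 23.)
ΔPS is the trapezoid between Q = 289.4 and Q = 317 of height $9.2: ½ · (317 + 289.4) · 9.2 = $2789.44.

Producer surplus falls by $2789.44 hundred.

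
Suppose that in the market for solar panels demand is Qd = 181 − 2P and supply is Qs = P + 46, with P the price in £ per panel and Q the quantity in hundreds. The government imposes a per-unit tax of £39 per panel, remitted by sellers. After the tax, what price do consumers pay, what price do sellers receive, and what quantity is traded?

Consumers pay £58; sellers receive £19; quantity = 65.

Without the tax, 181 − 2P = P + 46 gives 3P = 135, so P* = £45 and Q* = 91.
With the tax collected from sellers, supply shifts: Qs = (P − 39) + 46.
Solving gives Q = 65 with consumers paying £58 and sellers receiving £19 (the £39 wedge).
The less price-elastic side of the market bears the larger share of a per-unit tax.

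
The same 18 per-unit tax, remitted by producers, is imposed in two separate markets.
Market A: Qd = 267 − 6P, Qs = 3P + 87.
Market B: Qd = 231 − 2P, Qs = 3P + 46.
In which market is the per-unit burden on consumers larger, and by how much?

Market A: pre-tax P* = 20, Q* = 147; post-tax Q = 111; per-unit burden on consumers = 6.
Market B: pre-tax P* = 37, Q* = 157; post-tax Q = 135.4; per-unit burden on consumers = 10.8.
Difference: 6 vs 10.8 → market B is larger by 4.8.

Market B, by 4.8.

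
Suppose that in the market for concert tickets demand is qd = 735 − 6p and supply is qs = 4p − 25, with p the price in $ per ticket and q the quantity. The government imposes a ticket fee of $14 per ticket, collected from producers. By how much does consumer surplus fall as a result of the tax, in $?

Consumer surplus falls by $1468.32.

Before the tax: set 735 − 6p = 4p − 25 → p* = $76, q* = 279.
With the tax collected from producers, supply shifts: qs = 4(p − 14) − 25.
New equilibrium: consumers pay $81.6, producers receive $67.6, q = 245.4. (Wedge: pb − ps = 14.)
ΔCS is the trapezoid between Q = 245.4 and Q = 279 of height $5.6: ½ · (279 + 245.4) · 5.6 = $1468.32.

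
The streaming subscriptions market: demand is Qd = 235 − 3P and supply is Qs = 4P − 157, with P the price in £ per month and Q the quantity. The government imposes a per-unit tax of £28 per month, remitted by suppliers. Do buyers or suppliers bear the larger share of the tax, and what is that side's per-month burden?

Before the tax: set 235 − 3P = 4P − 157 → P* = £56, Q* = 67.
With the tax collected from suppliers, supply shifts: Qs = 4(P − 28) − 157.
New equilibrium: buyers pay £72, suppliers receive £44, Q = 19. (Wedge: Pb − Ps = 28.)
Per-month burden: buyers £16, suppliers £12.
Buyers take the larger share because demand is less price-elastic here (demand slope 3 vs supply slope 4).

Buyers bear the larger share: £16 per month.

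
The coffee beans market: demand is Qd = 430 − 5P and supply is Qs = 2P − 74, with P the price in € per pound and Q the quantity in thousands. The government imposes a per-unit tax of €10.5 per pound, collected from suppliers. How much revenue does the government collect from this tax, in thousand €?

Tax revenue = €577.5 thousand.

Without the tax, 430 − 5P = 2P − 74 gives 7P = 504, so P* = €72 and Q* = 70.
With the tax collected from suppliers, supply shifts: Qs = 2(P − 10.5) − 74.
New equilibrium: buyers pay €75, suppliers receive €64.5, Q = 55. (Wedge: Pb − Ps = 10.5.)
Revenue = t · Q = 10.5 · 55 = €577.5.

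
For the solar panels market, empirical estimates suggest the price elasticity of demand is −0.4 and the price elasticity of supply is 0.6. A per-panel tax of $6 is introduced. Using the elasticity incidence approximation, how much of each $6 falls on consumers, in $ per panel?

Consumers bear ≈ $3.6 per panel.

Incidence ratio: consumers' share ≈ εs / (εs + |εd|) = 0.6 / (0.6 + 0.4) = 0.6.
So consumers bear ≈ 0.6 × $6 = $3.6; sellers bear $2.4.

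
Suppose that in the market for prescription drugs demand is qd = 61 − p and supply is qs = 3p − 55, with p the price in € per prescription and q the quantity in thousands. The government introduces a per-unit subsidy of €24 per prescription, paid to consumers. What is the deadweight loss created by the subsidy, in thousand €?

Deadweight loss = €216 thousand.

Without the subsidy, 61 − p = 3p − 55 gives 4p = 116, so p* = €29 and q* = 32.
With a per-unit subsidy paid to consumers, each effectively pays p − 24, so demand becomes qd = 61 − (p − 24).
New equilibrium: consumers pay €11, producers receive €35, q = 50. (Wedge: pb − ps = −24.)
Quantity rises by |ΔQ| = |32 − 50| = 18.
DWL = ½ · t · |ΔQ| = ½ · 24 · 18 = €216.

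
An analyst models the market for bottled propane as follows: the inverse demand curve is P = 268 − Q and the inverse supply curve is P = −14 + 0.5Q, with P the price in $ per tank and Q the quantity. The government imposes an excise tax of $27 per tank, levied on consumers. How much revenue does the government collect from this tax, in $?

Inverting to Q(P) form: Qd = 268 − P; Qs = 2P + 28.
Before the tax: set 268 − P = 2P + 28 → P* = $80, Q* = 188.
With the tax collected from consumers, demand (in seller-price terms) shifts: Qd = 268 − (P + 27).
New equilibrium: consumers pay $98, sellers receive $71, Q = 170. (Wedge: Pb − Ps = 27.)
Revenue = t · Q = 27 · 170 = $4590.

Tax revenue = $4590.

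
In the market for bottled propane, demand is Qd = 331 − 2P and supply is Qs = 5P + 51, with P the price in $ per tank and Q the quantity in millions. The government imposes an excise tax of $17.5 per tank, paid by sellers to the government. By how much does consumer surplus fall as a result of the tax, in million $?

Before the tax: set 331 − 2P = 5P + 51 → P* = $40, Q* = 251.
With the tax collected from sellers, supply shifts: Qs = 5(P − 17.5) + 51.
Solving gives Q = 226 with buyers paying $52.5 and sellers receiving $35 (the $17.5 wedge).
ΔCS is the trapezoid between Q = 226 and Q = 251 of height $12.5: ½ · (251 + 226) · 12.5 = $2981.25.

Consumer surplus falls by $2981.25 million.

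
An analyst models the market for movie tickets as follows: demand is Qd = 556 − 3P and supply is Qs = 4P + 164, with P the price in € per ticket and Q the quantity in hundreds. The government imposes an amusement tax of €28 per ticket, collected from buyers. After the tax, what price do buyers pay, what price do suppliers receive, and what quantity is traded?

Before the tax: set 556 − 3P = 4P + 164 → P* = €56, Q* = 388.
With the tax collected from buyers, demand (in seller-price terms) shifts: Qd = 556 − 3(P + 28).
Solving gives Q = 340 with buyers paying €72 and suppliers receiving €44 (the €28 wedge).

Buyers pay €72; suppliers receive €44; quantity = 340.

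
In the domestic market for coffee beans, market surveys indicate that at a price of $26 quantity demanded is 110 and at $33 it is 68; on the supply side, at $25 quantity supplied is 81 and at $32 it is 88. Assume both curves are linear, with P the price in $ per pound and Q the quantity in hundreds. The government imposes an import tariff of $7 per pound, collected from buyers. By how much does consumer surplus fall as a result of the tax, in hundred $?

Demand slope: (68 − 110)/(33 − 26) = -6, so Qd = 266 − 6P.
Supply slope: (88 − 81)/(32 − 25) = 1, so Qs = P + 56.
Before the tax: set 266 − 6P = P + 56 → P* = $30, Q* = 86.
With the tax collected from buyers, demand (in seller-price terms) shifts: Qd = 266 − 6(P + 7).
New equilibrium: buyers pay $31, sellers receive $24, Q = 80. (Wedge: Pb − Ps = 7.)
ΔCS is the trapezoid between Q = 80 and Q = 86 of height $1: ½ · (86 + 80) · 1 = $83.

Consumer surplus falls by $83 hundred.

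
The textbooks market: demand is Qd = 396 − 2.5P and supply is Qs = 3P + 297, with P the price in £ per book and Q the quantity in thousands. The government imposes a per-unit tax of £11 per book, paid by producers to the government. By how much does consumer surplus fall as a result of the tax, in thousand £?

Consumer surplus falls by £2061 thousand.

Before the tax: set 396 − 2.5P = 3P + 297 → P* = £18, Q* = 351.
With the tax collected from producers, supply shifts: Qs = 3(P − 11) + 297.
New equilibrium: buyers pay £24, producers receive £13, Q = 336. (Wedge: Pb − Ps = 11.)
ΔCS is the trapezoid between Q = 336 and Q = 351 of height £6: ½ · (351 + 336) · 6 = £2061.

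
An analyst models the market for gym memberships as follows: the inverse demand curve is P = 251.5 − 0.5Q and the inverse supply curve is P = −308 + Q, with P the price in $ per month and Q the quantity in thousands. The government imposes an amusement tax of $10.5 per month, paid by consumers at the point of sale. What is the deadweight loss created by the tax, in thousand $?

Rewrite in direct form: Qd = 503 − 2P and Qs = P + 308.
Before the tax: set 503 − 2P = P + 308 → P* = $65, Q* = 373.
With the tax collected from consumers, demand (in seller-price terms) shifts: Qd = 503 − 2(P + 10.5).
New equilibrium: consumers pay $68.5, producers receive $58, Q = 366. (Wedge: Pb − Ps = 10.5.)
Quantity falls by |ΔQ| = |373 − 366| = 7.
DWL = ½ · t · |ΔQ| = ½ · 10.5 · 7 = $36.75.

Deadweight loss = $36.75 thousand.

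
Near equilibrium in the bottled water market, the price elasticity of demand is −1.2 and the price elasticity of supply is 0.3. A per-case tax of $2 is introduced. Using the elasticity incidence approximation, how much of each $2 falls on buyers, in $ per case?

Buyers bear ≈ $0.4 per case.

Incidence ratio: buyers' share ≈ εs / (εs + |εd|) = 0.3 / (0.3 + 1.2) = 0.2.
So buyers bear ≈ 0.2 × $2 = $0.4; suppliers bear $1.6.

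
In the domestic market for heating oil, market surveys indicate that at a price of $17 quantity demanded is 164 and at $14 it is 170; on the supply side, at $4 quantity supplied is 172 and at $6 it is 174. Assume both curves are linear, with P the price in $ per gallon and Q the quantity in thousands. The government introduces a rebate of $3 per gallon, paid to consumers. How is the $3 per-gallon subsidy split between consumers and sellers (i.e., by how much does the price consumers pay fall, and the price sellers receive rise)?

Consumers gain $1 per gallon; sellers gain $2 per gallon.

Demand slope: (170 − 164)/(14 − 17) = -2, so Qd = 198 − 2P.
Supply slope: (174 − 172)/(6 − 4) = 1, so Qs = P + 168.
Without the subsidy, 198 − 2P = P + 168 gives 3P = 30, so P* = $10 and Q* = 178.
With a per-unit subsidy paid to consumers, each effectively pays P − 3, so demand becomes Qd = 198 − 2(P − 3).
New equilibrium: consumers pay $9, sellers receive $12, Q = 180. (Wedge: Pb − Ps = −3.)
Gain to consumers: $1; to sellers: $2. (They sum to $3.)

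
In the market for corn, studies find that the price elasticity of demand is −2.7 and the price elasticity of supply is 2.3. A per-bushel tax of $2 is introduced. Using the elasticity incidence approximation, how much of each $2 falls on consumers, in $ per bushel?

Consumers bear ≈ $0.92 per bushel.

Incidence ratio: consumers' share ≈ εs / (εs + |εd|) = 2.3 / (2.3 + 2.7) = 0.46.
So consumers bear ≈ 0.46 × $2 = $0.92; sellers bear $1.08.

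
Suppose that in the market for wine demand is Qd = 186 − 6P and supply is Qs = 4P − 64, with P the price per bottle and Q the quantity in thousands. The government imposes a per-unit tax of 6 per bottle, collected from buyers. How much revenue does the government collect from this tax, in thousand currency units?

Tax revenue = 129.6 thousand.

Before the tax: set 186 − 6P = 4P − 64 → P* = 25, Q* = 36.
With the tax collected from buyers, demand (in seller-price terms) shifts: Qd = 186 − 6(P + 6).
New equilibrium: buyers pay 27.4, suppliers receive 21.4, Q = 21.6. (Wedge: Pb − Ps = 6.)
Revenue = t · Q = 6 · 21.6 = 129.6.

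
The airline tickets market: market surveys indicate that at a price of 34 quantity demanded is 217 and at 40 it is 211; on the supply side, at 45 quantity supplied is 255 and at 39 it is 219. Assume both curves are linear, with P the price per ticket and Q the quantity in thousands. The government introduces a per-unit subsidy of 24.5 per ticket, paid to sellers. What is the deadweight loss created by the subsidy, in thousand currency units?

Deadweight loss = 257.25 thousand.

Demand slope: (211 − 217)/(40 − 34) = -1, so Qd = 251 − P.
Supply slope: (219 − 255)/(39 − 45) = 6, so Qs = 6P − 15.
Before the subsidy: set 251 − P = 6P − 15 → P* = 38, Q* = 213.
With a per-unit subsidy paid to sellers, each receives P + 24.5 per unit sold, so supply becomes Qs = 6(P + 24.5) − 15.
Solving gives Q = 234 with consumers paying 17 and sellers receiving 41.5 (the 24.5 wedge).
Quantity rises by |ΔQ| = |213 − 234| = 21.
DWL = ½ · t · |ΔQ| = ½ · 24.5 · 21 = 257.25.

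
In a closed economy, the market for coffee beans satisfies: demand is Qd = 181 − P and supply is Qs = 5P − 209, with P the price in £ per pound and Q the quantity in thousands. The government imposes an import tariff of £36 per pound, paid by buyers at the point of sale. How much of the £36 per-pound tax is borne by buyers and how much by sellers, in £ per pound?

Buyers bear £30 per pound; sellers bear £6 per pound.

Before the tax: set 181 − P = 5P − 209 → P* = £65, Q* = 116.
With the tax collected from buyers, demand (in seller-price terms) shifts: Qd = 181 − (P + 36).
Solving gives Q = 86 with buyers paying £95 and sellers receiving £59 (the £36 wedge).
Burden on buyers: £30; on sellers: £6. (They sum to £36.)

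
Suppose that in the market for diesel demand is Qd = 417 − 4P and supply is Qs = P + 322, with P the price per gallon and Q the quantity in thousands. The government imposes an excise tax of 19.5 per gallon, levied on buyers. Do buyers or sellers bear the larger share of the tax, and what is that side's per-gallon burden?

Without the tax, 417 − 4P = P + 322 gives 5P = 95, so P* = 19 and Q* = 341.
With the tax collected from buyers, demand (in seller-price terms) shifts: Qd = 417 − 4(P + 19.5).
Solving gives Q = 325.4 with buyers paying 22.9 and sellers receiving 3.4 (the 19.5 wedge).
Per-gallon burden: buyers 3.9, sellers 15.6.
Sellers take the larger share because supply is less price-elastic here (demand slope 4 vs supply slope 1).
The less price-elastic side of the market bears the larger share of a per-unit tax.

Sellers bear the larger share: 15.6 per gallon.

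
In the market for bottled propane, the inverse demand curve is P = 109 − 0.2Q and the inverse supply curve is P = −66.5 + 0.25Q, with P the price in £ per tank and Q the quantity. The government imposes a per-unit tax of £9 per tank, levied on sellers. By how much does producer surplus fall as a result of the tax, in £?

Producer surplus falls by £1900.

Rewrite in direct form: Qd = 545 − 5P and Qs = 4P + 266.
Without the tax, 545 − 5P = 4P + 266 gives 9P = 279, so P* = £31 and Q* = 390.
With the tax collected from sellers, supply shifts: Qs = 4(P − 9) + 266.
Solving gives Q = 370 with consumers paying £35 and sellers receiving £26 (the £9 wedge).
ΔPS is the trapezoid between Q = 370 and Q = 390 of height £5: ½ · (390 + 370) · 5 = £1900.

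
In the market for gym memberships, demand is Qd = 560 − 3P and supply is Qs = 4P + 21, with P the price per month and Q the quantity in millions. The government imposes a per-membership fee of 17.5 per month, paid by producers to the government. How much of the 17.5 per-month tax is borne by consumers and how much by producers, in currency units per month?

Consumers bear 10 per month; producers bear 7.5 per month.

Before the tax: set 560 − 3P = 4P + 21 → P* = 77, Q* = 329.
With the tax collected from producers, supply shifts: Qs = 4(P − 17.5) + 21.
New equilibrium: consumers pay 87, producers receive 69.5, Q = 299. (Wedge: Pb − Ps = 17.5.)
Burden on consumers: 10; on producers: 7.5. (They sum to 17.5.)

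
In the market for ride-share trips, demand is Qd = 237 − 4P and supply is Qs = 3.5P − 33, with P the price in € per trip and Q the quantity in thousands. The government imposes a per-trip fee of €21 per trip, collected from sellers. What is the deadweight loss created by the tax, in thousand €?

Without the tax, 237 − 4P = 3.5P − 33 gives 7.5P = 270, so P* = €36 and Q* = 93.
With the tax collected from sellers, supply shifts: Qs = 3.5(P − 21) − 33.
Solving gives Q = 53.8 with consumers paying €45.8 and sellers receiving €24.8 (the €21 wedge).
Quantity falls by |ΔQ| = |93 − 53.8| = 39.2.
DWL = ½ · t · |ΔQ| = ½ · 21 · 39.2 = €411.6.

Deadweight loss = €411.6 thousand.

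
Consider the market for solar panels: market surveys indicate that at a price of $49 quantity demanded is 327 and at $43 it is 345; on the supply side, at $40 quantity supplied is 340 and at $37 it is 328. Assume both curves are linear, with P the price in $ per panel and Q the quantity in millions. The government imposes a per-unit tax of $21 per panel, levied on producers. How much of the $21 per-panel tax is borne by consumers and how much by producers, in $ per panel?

Consumers bear $12 per panel; producers bear $9 per panel.

Demand slope: (345 − 327)/(43 − 49) = -3, so Qd = 474 − 3P.
Supply slope: (328 − 340)/(37 − 40) = 4, so Qs = 4P + 180.
Without the tax, 474 − 3P = 4P + 180 gives 7P = 294, so P* = $42 and Q* = 348.
With the tax collected from producers, supply shifts: Qs = 4(P − 21) + 180.
Solving gives Q = 312 with consumers paying $54 and producers receiving $33 (the $21 wedge).
Burden on consumers: $12; on producers: $9. (They sum to $21.)
The less price-elastic side of the market bears the larger share of a per-unit tax.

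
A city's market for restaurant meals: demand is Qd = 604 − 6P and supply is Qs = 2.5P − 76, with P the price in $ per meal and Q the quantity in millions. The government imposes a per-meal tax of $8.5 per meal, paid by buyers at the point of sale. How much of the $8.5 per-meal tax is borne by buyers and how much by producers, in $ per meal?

Without the tax, 604 − 6P = 2.5P − 76 gives 8.5P = 680, so P* = $80 and Q* = 124.
With the tax collected from buyers, demand (in seller-price terms) shifts: Qd = 604 − 6(P + 8.5).
New equilibrium: buyers pay $82.5, producers receive $74, Q = 109. (Wedge: Pb − Ps = 8.5.)
Burden on buyers: $2.5; on producers: $6. (They sum to $8.5.)
The less price-elastic side of the market bears the larger share of a per-unit tax.

Buyers bear $2.5 per meal; producers bear $6 per meal.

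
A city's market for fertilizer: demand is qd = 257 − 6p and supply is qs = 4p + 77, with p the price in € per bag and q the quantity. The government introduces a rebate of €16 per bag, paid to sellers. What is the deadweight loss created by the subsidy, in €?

Deadweight loss = €307.2.

Before the subsidy: set 257 − 6p = 4p + 77 → p* = €18, q* = 149.
With a per-unit subsidy paid to sellers, each receives p + 16 per unit sold, so supply becomes qs = 4(p + 16) + 77.
New equilibrium: buyers pay €11.6, sellers receive €27.6, q = 187.4. (Wedge: pb − ps = −16.)
Quantity rises by |ΔQ| = |149 − 187.4| = 38.4.
DWL = ½ · t · |ΔQ| = ½ · 16 · 38.4 = €307.2.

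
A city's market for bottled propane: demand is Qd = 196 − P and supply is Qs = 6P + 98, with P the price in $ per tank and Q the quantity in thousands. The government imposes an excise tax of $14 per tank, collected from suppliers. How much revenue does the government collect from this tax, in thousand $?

Tax revenue = $2380 thousand.

Without the tax, 196 − P = 6P + 98 gives 7P = 98, so P* = $14 and Q* = 182.
With the tax collected from suppliers, supply shifts: Qs = 6(P − 14) + 98.
Solving gives Q = 170 with buyers paying $26 and suppliers receiving $12 (the $14 wedge).
Revenue = t · Q = 14 · 170 = $2380.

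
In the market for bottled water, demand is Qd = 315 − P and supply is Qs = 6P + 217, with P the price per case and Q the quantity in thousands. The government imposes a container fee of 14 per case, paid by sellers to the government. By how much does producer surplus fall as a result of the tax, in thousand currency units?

Producer surplus falls by 590 thousand.

Before the tax: set 315 − P = 6P + 217 → P* = 14, Q* = 301.
With the tax collected from sellers, supply shifts: Qs = 6(P − 14) + 217.
Solving gives Q = 289 with consumers paying 26 and sellers receiving 12 (the 14 wedge).
ΔPS is the trapezoid between Q = 289 and Q = 301 of height 2: ½ · (301 + 289) · 2 = 590.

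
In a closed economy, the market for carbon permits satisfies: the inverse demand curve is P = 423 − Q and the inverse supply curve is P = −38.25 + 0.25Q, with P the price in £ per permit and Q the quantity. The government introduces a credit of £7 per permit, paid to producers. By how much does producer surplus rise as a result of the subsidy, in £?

Producer surplus rises by £520.52.

Inverting to Q(P) form: Qd = 423 − P; Qs = 4P + 153.
Before the subsidy: set 423 − P = 4P + 153 → P* = £54, Q* = 369.
With a per-unit subsidy paid to producers, each receives P + 7 per unit sold, so supply becomes Qs = 4(P + 7) + 153.
Solving gives Q = 374.6 with buyers paying £48.4 and producers receiving £55.4 (the £7 wedge).
ΔPS is the trapezoid between Q = 374.6 and Q = 369 of height £1.4: ½ · (369 + 374.6) · 1.4 = £520.52.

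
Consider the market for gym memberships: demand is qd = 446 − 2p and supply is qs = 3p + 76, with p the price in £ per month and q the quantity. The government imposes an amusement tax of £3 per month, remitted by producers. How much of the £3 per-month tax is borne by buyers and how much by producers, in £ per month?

Before the tax: set 446 − 2p = 3p + 76 → p* = £74, q* = 298.
With the tax collected from producers, supply shifts: qs = 3(p − 3) + 76.
New equilibrium: buyers pay £75.8, producers receive £72.8, q = 294.4. (Wedge: pb − ps = 3.)
Burden on buyers: £1.8; on producers: £1.2. (They sum to £3.)
The less price-elastic side of the market bears the larger share of a per-unit tax.

Buyers bear £1.8 per month; producers bear £1.2 per month.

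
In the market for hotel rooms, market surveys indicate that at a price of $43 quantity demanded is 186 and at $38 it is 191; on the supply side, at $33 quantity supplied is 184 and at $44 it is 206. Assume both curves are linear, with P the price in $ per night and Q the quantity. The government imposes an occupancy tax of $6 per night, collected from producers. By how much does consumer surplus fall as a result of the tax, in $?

Consumer surplus falls by $760.

Demand slope: (191 − 186)/(38 − 43) = -1, so Qd = 229 − P.
Supply slope: (206 − 184)/(44 − 33) = 2, so Qs = 2P + 118.
Without the tax, 229 − P = 2P + 118 gives 3P = 111, so P* = $37 and Q* = 192.
With the tax collected from producers, supply shifts: Qs = 2(P − 6) + 118.
Solving gives Q = 188 with consumers paying $41 and producers receiving $35 (the $6 wedge).
ΔCS is the trapezoid between Q = 188 and Q = 192 of height $4: ½ · (192 + 188) · 4 = $760.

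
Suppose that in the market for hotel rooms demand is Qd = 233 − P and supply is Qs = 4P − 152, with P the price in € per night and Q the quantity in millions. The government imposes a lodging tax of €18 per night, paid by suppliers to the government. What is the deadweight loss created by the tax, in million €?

Deadweight loss = €129.6 million.

Without the tax, 233 − P = 4P − 152 gives 5P = 385, so P* = €77 and Q* = 156.
With the tax collected from suppliers, supply shifts: Qs = 4(P − 18) − 152.
Solving gives Q = 141.6 with buyers paying €91.4 and suppliers receiving €73.4 (the €18 wedge).
Quantity falls by |ΔQ| = |156 − 141.6| = 14.4.
DWL = ½ · t · |ΔQ| = ½ · 18 · 14.4 = €129.6.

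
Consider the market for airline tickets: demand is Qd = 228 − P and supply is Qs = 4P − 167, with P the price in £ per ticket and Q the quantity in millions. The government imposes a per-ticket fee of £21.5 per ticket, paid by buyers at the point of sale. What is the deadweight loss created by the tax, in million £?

Before the tax: set 228 − P = 4P − 167 → P* = £79, Q* = 149.
With the tax collected from buyers, demand (in seller-price terms) shifts: Qd = 228 − (P + 21.5).
New equilibrium: buyers pay £96.2, producers receive £74.7, Q = 131.8. (Wedge: Pb − Ps = 21.5.)
Quantity falls by |ΔQ| = |149 − 131.8| = 17.2.
DWL = ½ · t · |ΔQ| = ½ · 21.5 · 17.2 = £184.9.

Deadweight loss = £184.9 million.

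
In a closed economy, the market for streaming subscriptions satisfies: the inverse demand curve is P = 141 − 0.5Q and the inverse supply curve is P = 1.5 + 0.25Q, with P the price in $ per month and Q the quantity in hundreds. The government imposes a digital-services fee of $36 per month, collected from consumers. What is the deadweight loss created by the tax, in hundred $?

Deadweight loss = $864 hundred.

Inverting to Q(P) form: Qd = 282 − 2P; Qs = 4P − 6.
Without the tax, 282 − 2P = 4P − 6 gives 6P = 288, so P* = $48 and Q* = 186.
With the tax collected from consumers, demand (in seller-price terms) shifts: Qd = 282 − 2(P + 36).
New equilibrium: consumers pay $72, sellers receive $36, Q = 138. (Wedge: Pb − Ps = 36.)
Quantity falls by |ΔQ| = |186 − 138| = 48.
DWL = ½ · t · |ΔQ| = ½ · 36 · 48 = $864.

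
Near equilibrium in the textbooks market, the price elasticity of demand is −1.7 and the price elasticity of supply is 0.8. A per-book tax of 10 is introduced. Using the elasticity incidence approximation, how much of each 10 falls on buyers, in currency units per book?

Incidence ratio: buyers' share ≈ εs / (εs + |εd|) = 0.8 / (0.8 + 1.7) = 0.32.
So buyers bear ≈ 0.32 × 10 = 3.2; producers bear 6.8.

Buyers bear ≈ 3.2 per book.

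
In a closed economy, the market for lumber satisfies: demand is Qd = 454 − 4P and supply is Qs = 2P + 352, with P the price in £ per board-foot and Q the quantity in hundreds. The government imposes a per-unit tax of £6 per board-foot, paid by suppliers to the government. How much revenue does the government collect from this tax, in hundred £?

Without the tax, 454 − 4P = 2P + 352 gives 6P = 102, so P* = £17 and Q* = 386.
With the tax collected from suppliers, supply shifts: Qs = 2(P − 6) + 352.
New equilibrium: buyers pay £19, suppliers receive £13, Q = 378. (Wedge: Pb − Ps = 6.)
Revenue = t · Q = 6 · 378 = £2268.

Tax revenue = £2268 hundred.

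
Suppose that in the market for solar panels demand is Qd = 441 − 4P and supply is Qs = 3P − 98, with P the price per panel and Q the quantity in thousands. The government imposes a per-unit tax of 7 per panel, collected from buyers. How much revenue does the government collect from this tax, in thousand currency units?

Tax revenue = 847 thousand.

Before the tax: set 441 − 4P = 3P − 98 → P* = 77, Q* = 133.
With the tax collected from buyers, demand (in seller-price terms) shifts: Qd = 441 − 4(P + 7).
New equilibrium: buyers pay 80, producers receive 73, Q = 121. (Wedge: Pb − Ps = 7.)
Revenue = t · Q = 7 · 121 = 847.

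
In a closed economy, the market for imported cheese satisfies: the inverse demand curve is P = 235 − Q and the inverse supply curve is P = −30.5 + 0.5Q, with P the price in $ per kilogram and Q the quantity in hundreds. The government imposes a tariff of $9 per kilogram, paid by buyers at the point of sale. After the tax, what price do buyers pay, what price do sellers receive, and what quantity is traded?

Buyers pay $64; sellers receive $55; quantity = 171.

Inverting to Q(P) form: Qd = 235 − P; Qs = 2P + 61.
Before the tax: set 235 − P = 2P + 61 → P* = $58, Q* = 177.
With the tax collected from buyers, demand (in seller-price terms) shifts: Qd = 235 − (P + 9).
Solving gives Q = 171 with buyers paying $64 and sellers receiving $55 (the $9 wedge).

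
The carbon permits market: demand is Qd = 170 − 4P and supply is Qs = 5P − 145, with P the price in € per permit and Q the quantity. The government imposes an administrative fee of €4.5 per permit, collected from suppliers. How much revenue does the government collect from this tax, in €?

Tax revenue = €90.

Without the tax, 170 − 4P = 5P − 145 gives 9P = 315, so P* = €35 and Q* = 30.
With the tax collected from suppliers, supply shifts: Qs = 5(P − 4.5) − 145.
Solving gives Q = 20 with consumers paying €37.5 and suppliers receiving €33 (the €4.5 wedge).
Revenue = t · Q = 4.5 · 20 = €90.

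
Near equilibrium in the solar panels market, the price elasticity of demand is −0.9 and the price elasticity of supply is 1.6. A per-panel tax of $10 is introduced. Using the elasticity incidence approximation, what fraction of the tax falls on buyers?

Buyers' share ≈ 0.64.

Incidence ratio: buyers' share ≈ εs / (εs + |εd|) = 1.6 / (1.6 + 0.9) = 0.64.
Supply is the more elastic side, so buyers bear the larger share.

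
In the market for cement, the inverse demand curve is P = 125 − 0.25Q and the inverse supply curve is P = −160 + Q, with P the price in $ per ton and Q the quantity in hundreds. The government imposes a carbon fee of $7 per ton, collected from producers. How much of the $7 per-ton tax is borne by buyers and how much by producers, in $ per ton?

Buyers bear $1.4 per ton; producers bear $5.6 per ton.

Rewrite in direct form: Qd = 500 − 4P and Qs = P + 160.
Before the tax: set 500 − 4P = P + 160 → P* = $68, Q* = 228.
With the tax collected from producers, supply shifts: Qs = (P − 7) + 160.
Solving gives Q = 222.4 with buyers paying $69.4 and producers receiving $62.4 (the $7 wedge).
Burden on buyers: $1.4; on producers: $5.6. (They sum to $7.)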